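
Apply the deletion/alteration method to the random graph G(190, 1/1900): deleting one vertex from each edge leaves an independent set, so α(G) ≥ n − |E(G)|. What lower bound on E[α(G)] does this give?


E[|E(G)|] = C(190, 2)·p = 17955 · (1/1900) = 189/20.
E[α(G)] ≥ n − E[|E(G)|] = 190 − 189/20 = 3611/20.
Numerically: ≈ 180.550.
(This is only a lower bound; the true E[α(G)] may be larger.)

E[α(G)] ≥ 3611/20 ≈ 180.550.


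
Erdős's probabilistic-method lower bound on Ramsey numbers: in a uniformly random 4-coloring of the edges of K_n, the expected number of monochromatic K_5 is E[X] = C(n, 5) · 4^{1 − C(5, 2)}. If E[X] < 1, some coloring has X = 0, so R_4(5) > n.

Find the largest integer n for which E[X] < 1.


We need C(n, 5) · 4^{1 − 10} < 1, i.e. C(n, 5) < 4^{10 − 1} = 262144.
Check values of n near the boundary:
  n = 27: C(27, 5) = 80730; 80730 < 262144? YES
  n = 28: C(28, 5) = 98280; 98280 < 262144? YES
  n = 29: C(29, 5) = 118755; 118755 < 262144? YES
  n = 30: C(30, 5) = 142506; 142506 < 262144? YES
  n = 31: C(31, 5) = 169911; 169911 < 262144? YES
  n = 32: C(32, 5) = 201376; 201376 < 262144? YES
  n = 33: C(33, 5) = 237336; 237336 < 262144? YES
  n = 34: C(34, 5) = 278256; 278256 < 262144? NO
  n = 35: C(35, 5) = 324632; 324632 < 262144? NO
The largest n with C(n, 5) < 262144 is n = 33 (where E[X] = 29667/32768 ≈ 0.9053650). Hence R_4(5) > 33, i.e. R_4(5) ≥ 34.

Largest n = 33; hence R_4(5) > 33.


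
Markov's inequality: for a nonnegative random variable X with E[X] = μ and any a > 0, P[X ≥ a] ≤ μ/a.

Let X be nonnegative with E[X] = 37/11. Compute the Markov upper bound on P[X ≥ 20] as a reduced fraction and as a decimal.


μ = E[X] = 37/11, a = 20.
Markov: P[X ≥ 20] ≤ μ/a = (37/11)/20 = 37/220.
Numerically: ≈ 0.168.
(Since a = 20 > μ = 3.364, the bound 37/220 is < 1 and informative.)

P[X ≥ 20] ≤ 37/220 ≈ 0.168.


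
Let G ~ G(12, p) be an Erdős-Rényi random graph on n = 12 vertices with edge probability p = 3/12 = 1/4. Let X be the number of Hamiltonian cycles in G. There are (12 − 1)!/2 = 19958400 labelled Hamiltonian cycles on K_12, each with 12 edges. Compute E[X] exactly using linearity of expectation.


K_12 has (12 − 1)!/2 = 19958400 labelled Hamiltonian cycles.
For each such Hamiltonian cycle H, let X_H = 1 if all 12 edges of H are present in G. Then P[X_H = 1] = p^{12} = (1/4)^{12} = 1/16777216.
By linearity: E[X] = Σ_H E[X_H] = 19958400 · p^{12} = 19958400 · 1/16777216 = 155925/131072.
Numerically: E[X] ≈ 1.1896.

E[X] = 19958400 · (1/4)^{12} = 155925/131072 ≈ 1.1896.


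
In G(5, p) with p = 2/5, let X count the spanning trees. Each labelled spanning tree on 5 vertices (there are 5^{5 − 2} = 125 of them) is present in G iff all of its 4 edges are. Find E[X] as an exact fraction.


K_5 has 5^{5 − 2} = 125 labelled spanning trees.
For each such spanning tree H, let X_H = 1 if all 4 edges of H are present in G. Then P[X_H = 1] = p^{4} = (2/5)^{4} = 16/625.
Summing the indicators: E[X] = Σ_H E[X_H] = 125 · p^{4} = 125 · 16/625 = 16/5.
Numerically: E[X] ≈ 3.2.

E[X] = 125 · (2/5)^{4} = 16/5 ≈ 3.2.


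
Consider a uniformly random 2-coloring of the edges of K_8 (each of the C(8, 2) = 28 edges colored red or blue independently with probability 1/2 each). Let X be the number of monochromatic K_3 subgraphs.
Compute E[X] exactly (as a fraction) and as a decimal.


Let X = Σ_S X_S over the C(8, 3) = 56 subsets S of size 3, where X_S = 1 if the K_3 on S is monochromatic.
For a fixed S, the K_3 on S has C(3, 2) = 3 edges. P[all 3 edges red] = (1/2)^3, and likewise for blue, so P[monochromatic] = 2·(1/2)^3 = 2^{1 − 3} = 1/4.
Summing: E[X] = C(8, 3) · 2^{1 − 3} = 56 · 1/4 = 14.
Numerically: E[X] ≈ 14.000.

E[X] = C(8,3)·2^(1−C(3,2)) = 14 ≈ 14.000.


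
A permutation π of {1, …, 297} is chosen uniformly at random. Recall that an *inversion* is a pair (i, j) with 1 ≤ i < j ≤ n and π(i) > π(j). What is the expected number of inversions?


Write X = Σ X_I over the C(297, 2) = 43956 pairs i < j, with X_I the indicator of one inversion.
There are 43956 indicators.
For each fixed pair i < j, the values π(i) and π(j) are two distinct elements of {1, …, 297} in uniformly random order; by symmetry P[π(i) > π(j)] = 1/2.
By linearity: E[X] = 43956 · (1/2) = C(297, 2) · (1/2) = 43956/2 = 21978 ≈ 21978.000.

E[X] = 21978 = 21978.000.


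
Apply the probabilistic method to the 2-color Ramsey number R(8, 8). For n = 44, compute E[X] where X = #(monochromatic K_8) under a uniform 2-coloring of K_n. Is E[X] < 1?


E[X] = C(44, 8) · 2^{1 − 28} = 177232627 · 2^{−27} = 177232627/134217728.
As a reduced fraction: E[X] = 177232627/134217728 ≈ 1.32049.
Is E[X] < 1? NO.
Since E[X] ≥ 1, the first-moment bound is inconclusive at n = 44; it does NOT by itself certify R(8, 8) > 44.

E[X] = 177232627/134217728 ≈ 1.32049; E[X] ≥ 1; first-moment method inconclusive here.


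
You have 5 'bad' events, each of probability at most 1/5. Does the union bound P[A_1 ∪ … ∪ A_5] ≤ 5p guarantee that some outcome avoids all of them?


Union bound: P[∪_{i=1}^{5} A_i] ≤ Σ_i P[A_i] ≤ 5·p = 5·(1/5) = 1.
Numerically: 1 ≈ 1.000.
Is 1 < 1? NO.
Since the bound 1 is ≥ 1, the union bound is uninformative here; it does NOT by itself certify existence.

5·p = 1 ≈ 1.000; existence NOT certified by the union bound.


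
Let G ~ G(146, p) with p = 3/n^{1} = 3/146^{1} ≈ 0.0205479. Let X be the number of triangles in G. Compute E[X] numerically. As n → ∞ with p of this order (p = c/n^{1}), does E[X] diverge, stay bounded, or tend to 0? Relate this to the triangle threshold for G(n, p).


Number of potential triangles: C(146, 3) = 508080.
Each occurs with probability p³ ≈ (0.0205479)³ ≈ 8.67571340e-06.
By linearity: E[X] = C(146, 3)·p³ ≈ 508080 · 8.67571340e-06 ≈ 4.407956.
Here α = 1, so p = 3/n is exactly at the triangle threshold p ~ 1/n. Asymptotically E[X] → c³/6 = 3³/6 = 9/2 ≈ 4.500000, a bounded constant. In this regime the triangle count is asymptotically Poisson(c³/6).

E[X] ≈ 4.407956; in regime p = Θ(1/n^{1}) E[X] stays bounded (at the triangle threshold p ~ 1/n).


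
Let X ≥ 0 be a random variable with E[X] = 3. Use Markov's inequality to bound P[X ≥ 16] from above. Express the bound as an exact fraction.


μ = E[X] = 3, a = 16.
Markov: P[X ≥ 16] ≤ μ/a = (3)/16 = 3/16.
Numerically: ≈ 0.1875.
(Since a = 16 > μ = 3.0000, the bound 3/16 is < 1 and informative.)

P[X ≥ 16] ≤ 3/16 ≈ 0.1875.


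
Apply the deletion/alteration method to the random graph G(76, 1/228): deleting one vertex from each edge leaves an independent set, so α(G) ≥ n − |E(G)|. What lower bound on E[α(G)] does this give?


E[|E(G)|] = C(76, 2)·p = 2850 · (1/228) = 25/2.
E[α(G)] ≥ n − E[|E(G)|] = 76 − 25/2 = 127/2.
Numerically: ≈ 63.5000.
(This is only a lower bound; the true E[α(G)] may be larger.)

E[α(G)] ≥ 127/2 ≈ 63.5000.


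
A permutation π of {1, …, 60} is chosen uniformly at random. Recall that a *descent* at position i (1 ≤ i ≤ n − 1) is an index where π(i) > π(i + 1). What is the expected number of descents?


Write X = Σ X_I over i = 1, …, 59, with X_I the indicator of one descent.
There are 59 indicators.
For each fixed i, the pair (π(i), π(i+1)) is a uniformly random ordered pair of distinct values from {1, …, 60}; by symmetry P[π(i) > π(i+1)] = 1/2.
By linearity: E[X] = 59 · (1/2) = (60 − 1) · (1/2) = 59/2 ≈ 29.500000.

E[X] = 59/2 = 29.500000.


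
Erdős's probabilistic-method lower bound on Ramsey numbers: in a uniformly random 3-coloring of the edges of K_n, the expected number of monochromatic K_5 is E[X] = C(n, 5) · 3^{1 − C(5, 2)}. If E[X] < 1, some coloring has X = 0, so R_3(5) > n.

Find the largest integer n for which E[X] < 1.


We need C(n, 5) · 3^{1 − 10} < 1, i.e. C(n, 5) < 3^{10 − 1} = 19683.
Check values of n near the boundary:
  n = 19: C(19, 5) = 11628; 11628 < 19683? YES
  n = 20: C(20, 5) = 15504; 15504 < 19683? YES
  n = 21: C(21, 5) = 20349; 20349 < 19683? NO
  n = 22: C(22, 5) = 26334; 26334 < 19683? NO
  n = 23: C(23, 5) = 33649; 33649 < 19683? NO
The largest n with C(n, 5) < 19683 is n = 20 (where E[X] = 5168/6561 ≈ 0.7877). Hence R_3(5) > 20, i.e. R_3(5) ≥ 21.

Largest n = 20; hence R_3(5) > 20.


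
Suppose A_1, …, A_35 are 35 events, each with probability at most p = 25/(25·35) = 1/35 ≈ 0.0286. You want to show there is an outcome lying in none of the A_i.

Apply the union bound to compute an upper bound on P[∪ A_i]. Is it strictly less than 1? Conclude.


Union bound: P[∪_{i=1}^{35} A_i] ≤ Σ_i P[A_i] ≤ 35·p = 35·(1/35) = 1.
Numerically: 1 ≈ 1.0000.
Is 1 < 1? NO.
Since the bound 1 is ≥ 1, the union bound is uninformative here; it does NOT by itself certify existence.

35·p = 1 ≈ 1.0000; existence NOT certified by the union bound.


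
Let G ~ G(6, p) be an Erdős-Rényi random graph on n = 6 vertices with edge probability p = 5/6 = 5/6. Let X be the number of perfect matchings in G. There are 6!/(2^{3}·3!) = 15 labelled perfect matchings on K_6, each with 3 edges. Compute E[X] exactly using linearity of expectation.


K_6 has 6!/(2^{3}·3!) = 15 labelled perfect matchings.
For each such perfect matching H, let X_H = 1 if all 3 edges of H are present in G. Then P[X_H = 1] = p^{3} = (5/6)^{3} = 125/216.
By linearity: E[X] = Σ_H E[X_H] = 15 · p^{3} = 15 · 125/216 = 625/72.
Numerically: E[X] ≈ 8.681.

E[X] = 15 · (5/6)^{3} = 625/72 ≈ 8.681.


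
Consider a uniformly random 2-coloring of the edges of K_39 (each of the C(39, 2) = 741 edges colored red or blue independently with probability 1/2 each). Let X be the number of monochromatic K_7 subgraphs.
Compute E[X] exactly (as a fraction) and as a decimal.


Let X = Σ_S X_S over the C(39, 7) = 15380937 subsets S of size 7, where X_S = 1 if the K_7 on S is monochromatic.
For a fixed S, the K_7 on S has C(7, 2) = 21 edges. P[all 21 edges red] = (1/2)^21, and likewise for blue, so P[monochromatic] = 2·(1/2)^21 = 2^{1 − 21} = 1/1048576.
By linearity: E[X] = C(39, 7) · 2^{1 − 21} = 15380937 · 1/1048576 = 15380937/1048576.
Numerically: E[X] ≈ 14.6684.

E[X] = C(39,7)·2^(1−C(7,2)) = 15380937/1048576 ≈ 14.6684.


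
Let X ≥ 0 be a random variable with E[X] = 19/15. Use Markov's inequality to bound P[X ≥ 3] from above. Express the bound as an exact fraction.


μ = E[X] = 19/15, a = 3.
Markov: P[X ≥ 3] ≤ μ/a = (19/15)/3 = 19/45.
Numerically: ≈ 0.4222.
(Since a = 3 > μ = 1.2667, the bound 19/45 is < 1 and informative.)

P[X ≥ 3] ≤ 19/45 ≈ 0.4222.


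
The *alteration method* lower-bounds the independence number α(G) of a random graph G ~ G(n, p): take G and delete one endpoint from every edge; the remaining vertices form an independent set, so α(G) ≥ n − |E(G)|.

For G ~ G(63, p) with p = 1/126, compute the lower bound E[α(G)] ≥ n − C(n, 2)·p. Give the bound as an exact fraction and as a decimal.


E[|E(G)|] = C(63, 2)·p = 1953 · (1/126) = 31/2.
E[α(G)] ≥ n − E[|E(G)|] = 63 − 31/2 = 95/2.
Numerically: ≈ 47.500.
(This is only a lower bound; the true E[α(G)] may be larger.)

E[α(G)] ≥ 95/2 ≈ 47.500.


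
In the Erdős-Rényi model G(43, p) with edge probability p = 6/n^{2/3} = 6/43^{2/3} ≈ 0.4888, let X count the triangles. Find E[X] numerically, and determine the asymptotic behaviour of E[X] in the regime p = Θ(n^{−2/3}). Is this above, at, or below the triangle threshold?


Number of potential triangles: C(43, 3) = 12341.
Each occurs with probability p³ ≈ (0.4888)³ ≈ 1.168199e-01.
By linearity: E[X] = C(43, 3)·p³ ≈ 12341 · 1.168199e-01 ≈ 1441.6744.
Since α = 2/3 < 1, p = c/n^{2/3} ≫ 1/n is above the triangle threshold p ~ 1/n. Asymptotically E[X] ~ (c³/6)·n^{3(1−α)} = (6³/6)·n^{1} → ∞; triangles are abundant w.h.p.

E[X] ≈ 1441.6744; in regime p = Θ(1/n^{2/3}) E[X] diverges (above the triangle threshold p ~ 1/n).


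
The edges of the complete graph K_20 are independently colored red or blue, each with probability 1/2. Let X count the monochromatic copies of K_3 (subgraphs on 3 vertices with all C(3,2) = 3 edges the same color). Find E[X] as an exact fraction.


Let X = Σ_S X_S over the C(20, 3) = 1140 subsets S of size 3, where X_S = 1 if the K_3 on S is monochromatic.
For a fixed S, the K_3 on S has C(3, 2) = 3 edges. P[all 3 edges red] = (1/2)^3, and likewise for blue, so P[monochromatic] = 2·(1/2)^3 = 2^{1 − 3} = 1/4.
Summing: E[X] = C(20, 3) · 2^{1 − 3} = 1140 · 1/4 = 285.
Numerically: E[X] ≈ 285.000.

E[X] = C(20,3)·2^(1−C(3,2)) = 285 ≈ 285.000.


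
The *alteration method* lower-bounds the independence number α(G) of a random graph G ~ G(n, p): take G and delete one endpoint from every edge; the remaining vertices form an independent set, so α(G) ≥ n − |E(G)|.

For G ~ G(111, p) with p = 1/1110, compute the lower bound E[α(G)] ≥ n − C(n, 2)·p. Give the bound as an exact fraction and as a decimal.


E[|E(G)|] = C(111, 2)·p = 6105 · (1/1110) = 11/2.
E[α(G)] ≥ n − E[|E(G)|] = 111 − 11/2 = 211/2.
Numerically: ≈ 105.5000.
(This is only a lower bound; the true E[α(G)] may be larger.)

E[α(G)] ≥ 211/2 ≈ 105.5000.


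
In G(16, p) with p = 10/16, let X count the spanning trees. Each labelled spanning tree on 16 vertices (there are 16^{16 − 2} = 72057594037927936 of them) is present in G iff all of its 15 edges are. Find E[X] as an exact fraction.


K_16 has 16^{16 − 2} = 72057594037927936 labelled spanning trees.
For each such spanning tree H, let X_H = 1 if all 15 edges of H are present in G. Then P[X_H = 1] = p^{15} = (5/8)^{15} = 30517578125/35184372088832.
By linearity: E[X] = Σ_H E[X_H] = 72057594037927936 · p^{15} = 72057594037927936 · 30517578125/35184372088832 = 62500000000000.
Numerically: E[X] ≈ 6.25e+13.

E[X] = 72057594037927936 · (5/8)^{15} = 62500000000000 ≈ 6.25e+13.


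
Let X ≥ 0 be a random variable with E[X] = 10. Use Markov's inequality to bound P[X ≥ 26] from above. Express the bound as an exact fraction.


μ = E[X] = 10, a = 26.
Markov: P[X ≥ 26] ≤ μ/a = (10)/26 = 5/13.
Numerically: ≈ 0.38462.
(Since a = 26 > μ = 10.00000, the bound 5/13 is < 1 and informative.)

P[X ≥ 26] ≤ 5/13 ≈ 0.38462.


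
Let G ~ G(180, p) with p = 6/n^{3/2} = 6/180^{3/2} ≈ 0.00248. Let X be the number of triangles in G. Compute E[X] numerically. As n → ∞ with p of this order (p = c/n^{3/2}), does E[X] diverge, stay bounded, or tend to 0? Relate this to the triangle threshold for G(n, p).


Number of potential triangles: C(180, 3) = 955860.
Each occurs with probability p³ ≈ (0.00248)³ ≈ 1.53365e-08.
By linearity: E[X] = C(180, 3)·p³ ≈ 955860 · 1.53365e-08 ≈ 0.015.
Since α = 3/2 > 1, p = c/n^{3/2} = o(1/n) is below the triangle threshold p ~ 1/n. Asymptotically E[X] ~ (c³/6)·n^{3(1−α)} = (6³/6)·n^{-1.5} → 0, so by Markov's inequality G has no triangles w.h.p.

E[X] ≈ 0.015; in regime p = Θ(1/n^{3/2}) E[X] tends to 0 (below the triangle threshold p ~ 1/n).


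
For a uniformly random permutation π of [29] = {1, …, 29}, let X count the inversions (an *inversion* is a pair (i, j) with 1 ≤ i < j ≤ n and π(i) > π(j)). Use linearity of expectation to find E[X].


Write X = Σ X_I over the C(29, 2) = 406 pairs i < j, with X_I the indicator of one inversion.
There are 406 indicators.
For each fixed pair i < j, the values π(i) and π(j) are two distinct elements of {1, …, 29} in uniformly random order; by symmetry P[π(i) > π(j)] = 1/2.
By linearity: E[X] = 406 · (1/2) = C(29, 2) · (1/2) = 406/2 = 203 ≈ 203.000.

E[X] = 203 = 203.000.


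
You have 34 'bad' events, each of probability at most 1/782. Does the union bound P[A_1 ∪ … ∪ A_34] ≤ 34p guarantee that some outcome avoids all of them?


Union bound: P[∪_{i=1}^{34} A_i] ≤ Σ_i P[A_i] ≤ 34·p = 34·(1/782) = 1/23.
Numerically: 1/23 ≈ 0.04348.
Is 1/23 < 1? YES.
Since P[∪ A_i] ≤ 1/23 < 1, the complement has P[∩ A_i^c] ≥ 1 − 1/23 = 22/23 > 0, so some outcome avoids every A_i.

34·p = 1/23 ≈ 0.04348; existence CERTIFIED by the union bound.


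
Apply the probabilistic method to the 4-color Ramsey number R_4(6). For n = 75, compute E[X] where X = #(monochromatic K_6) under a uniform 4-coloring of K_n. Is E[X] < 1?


E[X] = C(75, 6) · 4^{1 − 15} = 201359550 · 4^{−14} = 201359550/268435456.
As a reduced fraction: E[X] = 100679775/134217728 ≈ 0.7501228.
Is E[X] < 1? YES.
Since E[X] < 1, there exists a 4-coloring of K_{75} with no monochromatic K_6; hence R_4(6) > 75.

E[X] = 100679775/134217728 ≈ 0.7501228; E[X] < 1, so R_4(6) > 75.


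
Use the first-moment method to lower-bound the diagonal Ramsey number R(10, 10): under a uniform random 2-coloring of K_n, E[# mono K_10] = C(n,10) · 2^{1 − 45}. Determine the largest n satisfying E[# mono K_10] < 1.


We need C(n, 10) · 2^{1 − 45} < 1, i.e. C(n, 10) < 2^{45 − 1} = 17592186044416.
Check values of n near the boundary:
  n = 94: C(94, 10) = 9041256841903; 9041256841903 < 17592186044416? YES
  n = 95: C(95, 10) = 10104934117421; 10104934117421 < 17592186044416? YES
  n = 96: C(96, 10) = 11279926456656; 11279926456656 < 17592186044416? YES
  n = 97: C(97, 10) = 12576469727536; 12576469727536 < 17592186044416? YES
  n = 98: C(98, 10) = 14005614014756; 14005614014756 < 17592186044416? YES
  n = 99: C(99, 10) = 15579278510796; 15579278510796 < 17592186044416? YES
  n = 100: C(100, 10) = 17310309456440; 17310309456440 < 17592186044416? YES
  n = 101: C(101, 10) = 19212541264840; 19212541264840 < 17592186044416? NO
  n = 102: C(102, 10) = 21300860967540; 21300860967540 < 17592186044416? NO
  n = 103: C(103, 10) = 23591276125340; 23591276125340 < 17592186044416? NO
The largest n with C(n, 10) < 17592186044416 is n = 100 (where E[X] = 2163788682055/2199023255552 ≈ 0.983977). Hence R(10, 10) > 100, i.e. R(10, 10) ≥ 101.

Largest n = 100; hence R(10, 10) > 100.


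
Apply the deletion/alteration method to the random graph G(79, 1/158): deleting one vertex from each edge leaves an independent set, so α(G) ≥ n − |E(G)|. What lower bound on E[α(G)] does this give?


E[|E(G)|] = C(79, 2)·p = 3081 · (1/158) = 39/2.
E[α(G)] ≥ n − E[|E(G)|] = 79 − 39/2 = 119/2.
Numerically: ≈ 59.5000.
(This is only a lower bound; the true E[α(G)] may be larger.)

E[α(G)] ≥ 119/2 ≈ 59.5000.


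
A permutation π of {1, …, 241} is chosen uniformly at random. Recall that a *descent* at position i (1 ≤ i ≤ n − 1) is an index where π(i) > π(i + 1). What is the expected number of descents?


Write X = Σ X_I over i = 1, …, 240, with X_I the indicator of one descent.
There are 240 indicators.
For each fixed i, the pair (π(i), π(i+1)) is a uniformly random ordered pair of distinct values from {1, …, 241}; by symmetry P[π(i) > π(i+1)] = 1/2.
By linearity: E[X] = 240 · (1/2) = (241 − 1) · (1/2) = 120 ≈ 120.000000.

E[X] = 120 = 120.000000.


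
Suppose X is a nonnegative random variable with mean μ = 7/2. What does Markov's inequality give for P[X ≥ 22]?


μ = E[X] = 7/2, a = 22.
Markov: P[X ≥ 22] ≤ μ/a = (7/2)/22 = 7/44.
Numerically: ≈ 0.159.
(Since a = 22 > μ = 3.500, the bound 7/44 is < 1 and informative.)

P[X ≥ 22] ≤ 7/44 ≈ 0.159.


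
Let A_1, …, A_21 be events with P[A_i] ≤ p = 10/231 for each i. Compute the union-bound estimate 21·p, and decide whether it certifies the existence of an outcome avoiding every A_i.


Union bound: P[∪_{i=1}^{21} A_i] ≤ Σ_i P[A_i] ≤ 21·p = 21·(10/231) = 10/11.
Numerically: 10/11 ≈ 0.9090909.
Is 10/11 < 1? YES.
Since P[∪ A_i] ≤ 10/11 < 1, the complement has P[∩ A_i^c] ≥ 1 − 10/11 = 1/11 > 0, so some outcome avoids every A_i.

21·p = 10/11 ≈ 0.9090909; existence CERTIFIED by the union bound.


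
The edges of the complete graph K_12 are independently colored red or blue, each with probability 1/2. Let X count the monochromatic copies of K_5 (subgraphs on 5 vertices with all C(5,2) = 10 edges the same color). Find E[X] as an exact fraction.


Let X = Σ_S X_S over the C(12, 5) = 792 subsets S of size 5, where X_S = 1 if the K_5 on S is monochromatic.
For a fixed S, the K_5 on S has C(5, 2) = 10 edges. P[all 10 edges red] = (1/2)^10, and likewise for blue, so P[monochromatic] = 2·(1/2)^10 = 2^{1 − 10} = 1/512.
Summing: E[X] = C(12, 5) · 2^{1 − 10} = 792 · 1/512 = 99/64.
Numerically: E[X] ≈ 1.547.

E[X] = C(12,5)·2^(1−C(5,2)) = 99/64 ≈ 1.547.


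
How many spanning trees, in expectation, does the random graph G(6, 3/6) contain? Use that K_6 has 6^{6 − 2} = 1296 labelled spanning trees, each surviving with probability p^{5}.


K_6 has 6^{6 − 2} = 1296 labelled spanning trees.
For each such spanning tree H, let X_H = 1 if all 5 edges of H are present in G. Then P[X_H = 1] = p^{5} = (1/2)^{5} = 1/32.
Summing the indicators: E[X] = Σ_H E[X_H] = 1296 · p^{5} = 1296 · 1/32 = 81/2.
Numerically: E[X] ≈ 40.5.

E[X] = 1296 · (1/2)^{5} = 81/2 ≈ 40.5.


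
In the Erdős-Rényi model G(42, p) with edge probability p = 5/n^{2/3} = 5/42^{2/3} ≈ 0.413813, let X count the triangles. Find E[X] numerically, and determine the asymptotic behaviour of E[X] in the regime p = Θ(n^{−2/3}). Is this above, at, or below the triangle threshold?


Number of potential triangles: C(42, 3) = 11480.
Each occurs with probability p³ ≈ (0.413813)³ ≈ 7.08616780e-02.
By linearity: E[X] = C(42, 3)·p³ ≈ 11480 · 7.08616780e-02 ≈ 813.492063.
Since α = 2/3 < 1, p = c/n^{2/3} ≫ 1/n is above the triangle threshold p ~ 1/n. Asymptotically E[X] ~ (c³/6)·n^{3(1−α)} = (5³/6)·n^{1} → ∞; triangles are abundant w.h.p.

E[X] ≈ 813.492063; in regime p = Θ(1/n^{2/3}) E[X] diverges (above the triangle threshold p ~ 1/n).


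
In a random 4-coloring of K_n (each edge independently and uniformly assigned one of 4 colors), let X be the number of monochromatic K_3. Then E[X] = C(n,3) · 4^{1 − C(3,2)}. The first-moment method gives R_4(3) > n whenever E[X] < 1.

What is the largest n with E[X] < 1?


We need C(n, 3) · 4^{1 − 3} < 1, i.e. C(n, 3) < 4^{3 − 1} = 16.
Check values of n near the boundary:
  n = 3: C(3, 3) = 1; 1 < 16? YES
  n = 4: C(4, 3) = 4; 4 < 16? YES
  n = 5: C(5, 3) = 10; 10 < 16? YES
  n = 6: C(6, 3) = 20; 20 < 16? NO
  n = 7: C(7, 3) = 35; 35 < 16? NO
  n = 8: C(8, 3) = 56; 56 < 16? NO
The largest n with C(n, 3) < 16 is n = 5 (where E[X] = 5/8 ≈ 0.625). Hence R_4(3) > 5, i.e. R_4(3) ≥ 6.

Largest n = 5; hence R_4(3) > 5.


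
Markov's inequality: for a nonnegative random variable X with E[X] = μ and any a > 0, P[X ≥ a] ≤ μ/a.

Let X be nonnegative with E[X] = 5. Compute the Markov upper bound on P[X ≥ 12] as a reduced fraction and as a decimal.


μ = E[X] = 5, a = 12.
Markov: P[X ≥ 12] ≤ μ/a = (5)/12 = 5/12.
Numerically: ≈ 0.4167.
(Since a = 12 > μ = 5.0000, the bound 5/12 is < 1 and informative.)

P[X ≥ 12] ≤ 5/12 ≈ 0.4167.


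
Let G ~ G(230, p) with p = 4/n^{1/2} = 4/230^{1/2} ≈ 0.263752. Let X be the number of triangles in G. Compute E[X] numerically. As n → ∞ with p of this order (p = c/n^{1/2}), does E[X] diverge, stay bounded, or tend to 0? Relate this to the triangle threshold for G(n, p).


Number of potential triangles: C(230, 3) = 2001460.
Each occurs with probability p³ ≈ (0.263752)³ ≈ 1.83479784e-02.
By linearity: E[X] = C(230, 3)·p³ ≈ 2001460 · 1.83479784e-02 ≈ 36722.744829.
Since α = 1/2 < 1, p = c/n^{1/2} ≫ 1/n is above the triangle threshold p ~ 1/n. Asymptotically E[X] ~ (c³/6)·n^{3(1−α)} = (4³/6)·n^{1.5} → ∞; triangles are abundant w.h.p.

E[X] ≈ 36722.744829; in regime p = Θ(1/n^{1/2}) E[X] diverges (above the triangle threshold p ~ 1/n).


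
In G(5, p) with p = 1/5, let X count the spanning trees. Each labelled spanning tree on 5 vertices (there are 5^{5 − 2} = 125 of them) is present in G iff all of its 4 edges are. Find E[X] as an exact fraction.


K_5 has 5^{5 − 2} = 125 labelled spanning trees.
For each such spanning tree H, let X_H = 1 if all 4 edges of H are present in G. Then P[X_H = 1] = p^{4} = (1/5)^{4} = 1/625.
By linearity: E[X] = Σ_H E[X_H] = 125 · p^{4} = 125 · 1/625 = 1/5.
Numerically: E[X] ≈ 0.2.

E[X] = 125 · (1/5)^{4} = 1/5 ≈ 0.2.


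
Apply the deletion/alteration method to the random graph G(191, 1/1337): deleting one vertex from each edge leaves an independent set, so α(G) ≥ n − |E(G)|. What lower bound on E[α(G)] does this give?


E[|E(G)|] = C(191, 2)·p = 18145 · (1/1337) = 95/7.
E[α(G)] ≥ n − E[|E(G)|] = 191 − 95/7 = 1242/7.
Numerically: ≈ 177.429.
(This is only a lower bound; the true E[α(G)] may be larger.)

E[α(G)] ≥ 1242/7 ≈ 177.429.


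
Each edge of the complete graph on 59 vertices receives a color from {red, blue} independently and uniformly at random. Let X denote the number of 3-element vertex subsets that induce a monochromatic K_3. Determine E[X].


Let X = Σ_S X_S over the C(59, 3) = 32509 subsets S of size 3, where X_S = 1 if the K_3 on S is monochromatic.
For a fixed S, the K_3 on S has C(3, 2) = 3 edges. P[all 3 edges red] = (1/2)^3, and likewise for blue, so P[monochromatic] = 2·(1/2)^3 = 2^{1 − 3} = 1/4.
By linearity of expectation: E[X] = C(59, 3) · 2^{1 − 3} = 32509 · 1/4 = 32509/4.
Numerically: E[X] ≈ 8127.250000.

E[X] = C(59,3)·2^(1−C(3,2)) = 32509/4 ≈ 8127.250000.


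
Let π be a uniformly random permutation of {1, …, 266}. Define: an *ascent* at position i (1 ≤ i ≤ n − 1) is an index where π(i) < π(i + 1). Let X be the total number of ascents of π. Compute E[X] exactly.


Write X = Σ X_I over i = 1, …, 265, with X_I the indicator of one ascent.
There are 265 indicators.
For each fixed i, the pair (π(i), π(i+1)) is a uniformly random ordered pair of distinct values from {1, …, 266}; by symmetry P[π(i) < π(i+1)] = 1/2.
By linearity: E[X] = 265 · (1/2) = (266 − 1) · (1/2) = 265/2 ≈ 132.500.

E[X] = 265/2 = 132.500.


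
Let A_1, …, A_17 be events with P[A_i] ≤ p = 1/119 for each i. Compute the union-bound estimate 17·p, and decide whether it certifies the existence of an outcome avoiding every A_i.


Union bound: P[∪_{i=1}^{17} A_i] ≤ Σ_i P[A_i] ≤ 17·p = 17·(1/119) = 1/7.
Numerically: 1/7 ≈ 0.1429.
Is 1/7 < 1? YES.
Since P[∪ A_i] ≤ 1/7 < 1, the complement has P[∩ A_i^c] ≥ 1 − 1/7 = 6/7 > 0, so some outcome avoids every A_i.

17·p = 1/7 ≈ 0.1429; existence CERTIFIED by the union bound.


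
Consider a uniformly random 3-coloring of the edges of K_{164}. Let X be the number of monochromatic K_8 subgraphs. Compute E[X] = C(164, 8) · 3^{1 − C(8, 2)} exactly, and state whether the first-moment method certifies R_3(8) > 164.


E[X] = C(164, 8) · 3^{1 − 28} = 10912535409348 · 3^{−27} = 10912535409348/7625597484987.
As a reduced fraction: E[X] = 404167978124/282429536481 ≈ 1.43104.
Is E[X] < 1? NO.
Since E[X] ≥ 1, the first-moment bound is inconclusive at n = 164; it does NOT by itself certify R_3(8) > 164.

E[X] = 404167978124/282429536481 ≈ 1.43104; E[X] ≥ 1; first-moment method inconclusive here.


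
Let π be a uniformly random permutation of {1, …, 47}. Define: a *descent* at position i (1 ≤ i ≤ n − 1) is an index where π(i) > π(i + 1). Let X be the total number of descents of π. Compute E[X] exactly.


Write X = Σ X_I over i = 1, …, 46, with X_I the indicator of one descent.
There are 46 indicators.
For each fixed i, the pair (π(i), π(i+1)) is a uniformly random ordered pair of distinct values from {1, …, 47}; by symmetry P[π(i) > π(i+1)] = 1/2.
By linearity: E[X] = 46 · (1/2) = (47 − 1) · (1/2) = 23 ≈ 23.00000.

E[X] = 23 = 23.00000.


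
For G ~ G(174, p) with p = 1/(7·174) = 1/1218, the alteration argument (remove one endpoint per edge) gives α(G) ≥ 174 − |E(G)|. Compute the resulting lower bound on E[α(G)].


E[|E(G)|] = C(174, 2)·p = 15051 · (1/1218) = 173/14.
E[α(G)] ≥ n − E[|E(G)|] = 174 − 173/14 = 2263/14.
Numerically: ≈ 161.643.
(This is only a lower bound; the true E[α(G)] may be larger.)

E[α(G)] ≥ 2263/14 ≈ 161.643.


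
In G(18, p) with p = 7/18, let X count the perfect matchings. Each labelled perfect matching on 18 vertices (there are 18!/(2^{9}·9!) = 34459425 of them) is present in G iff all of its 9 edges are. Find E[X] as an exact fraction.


K_18 has 18!/(2^{9}·9!) = 34459425 labelled perfect matchings.
For each such perfect matching H, let X_H = 1 if all 9 edges of H are present in G. Then P[X_H = 1] = p^{9} = (7/18)^{9} = 40353607/198359290368.
Summing the indicators: E[X] = Σ_H E[X_H] = 34459425 · p^{9} = 34459425 · 40353607/198359290368 = 17167433257975/2448880128.
Numerically: E[X] ≈ 7.01e+03.

E[X] = 34459425 · (7/18)^{9} = 17167433257975/2448880128 ≈ 7.01e+03.


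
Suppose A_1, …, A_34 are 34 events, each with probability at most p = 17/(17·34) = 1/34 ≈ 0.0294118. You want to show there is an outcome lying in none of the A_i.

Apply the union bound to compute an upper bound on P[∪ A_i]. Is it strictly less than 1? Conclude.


Union bound: P[∪_{i=1}^{34} A_i] ≤ Σ_i P[A_i] ≤ 34·p = 34·(1/34) = 1.
Numerically: 1 ≈ 1.0000000.
Is 1 < 1? NO.
Since the bound 1 is ≥ 1, the union bound is uninformative here; it does NOT by itself certify existence.

34·p = 1 ≈ 1.0000000; existence NOT certified by the union bound.


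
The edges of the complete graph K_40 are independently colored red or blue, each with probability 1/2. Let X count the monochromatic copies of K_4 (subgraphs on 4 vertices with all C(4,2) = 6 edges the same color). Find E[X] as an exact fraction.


Let X = Σ_S X_S over the C(40, 4) = 91390 subsets S of size 4, where X_S = 1 if the K_4 on S is monochromatic.
For a fixed S, the K_4 on S has C(4, 2) = 6 edges. P[all 6 edges red] = (1/2)^6, and likewise for blue, so P[monochromatic] = 2·(1/2)^6 = 2^{1 − 6} = 1/32.
By linearity: E[X] = C(40, 4) · 2^{1 − 6} = 91390 · 1/32 = 45695/16.
Numerically: E[X] ≈ 2855.9375.

E[X] = C(40,4)·2^(1−C(4,2)) = 45695/16 ≈ 2855.9375.


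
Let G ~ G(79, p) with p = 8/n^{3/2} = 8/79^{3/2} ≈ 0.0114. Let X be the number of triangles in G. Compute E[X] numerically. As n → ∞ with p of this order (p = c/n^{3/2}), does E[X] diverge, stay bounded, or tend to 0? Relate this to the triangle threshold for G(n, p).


Number of potential triangles: C(79, 3) = 79079.
Each occurs with probability p³ ≈ (0.0114)³ ≈ 1.47893e-06.
By linearity: E[X] = C(79, 3)·p³ ≈ 79079 · 1.47893e-06 ≈ 0.117.
Since α = 3/2 > 1, p = c/n^{3/2} = o(1/n) is below the triangle threshold p ~ 1/n. Asymptotically E[X] ~ (c³/6)·n^{3(1−α)} = (8³/6)·n^{-1.5} → 0, so by Markov's inequality G has no triangles w.h.p.

E[X] ≈ 0.117; in regime p = Θ(1/n^{3/2}) E[X] tends to 0 (below the triangle threshold p ~ 1/n).


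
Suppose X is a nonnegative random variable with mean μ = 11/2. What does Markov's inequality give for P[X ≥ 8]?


μ = E[X] = 11/2, a = 8.
Markov: P[X ≥ 8] ≤ μ/a = (11/2)/8 = 11/16.
Numerically: ≈ 0.688.
(Since a = 8 > μ = 5.500, the bound 11/16 is < 1 and informative.)

P[X ≥ 8] ≤ 11/16 ≈ 0.688.


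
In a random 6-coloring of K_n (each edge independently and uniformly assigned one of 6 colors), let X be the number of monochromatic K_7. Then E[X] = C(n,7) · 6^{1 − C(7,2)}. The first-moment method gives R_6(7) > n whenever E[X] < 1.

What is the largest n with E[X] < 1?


We need C(n, 7) · 6^{1 − 21} < 1, i.e. C(n, 7) < 6^{21 − 1} = 3656158440062976.
Check values of n near the boundary:
  n = 566: C(566, 7) = 3557206237959440; 3557206237959440 < 3656158440062976? YES
  n = 567: C(567, 7) = 3601671315933933; 3601671315933933 < 3656158440062976? YES
  n = 568: C(568, 7) = 3646611956239704; 3646611956239704 < 3656158440062976? YES
  n = 569: C(569, 7) = 3692032389858348; 3692032389858348 < 3656158440062976? NO
The largest n with C(n, 7) < 3656158440062976 is n = 568 (where E[X] = 16882462760369/16926659444736 ≈ 0.997). Hence R_6(7) > 568, i.e. R_6(7) ≥ 569.

Largest n = 568; hence R_6(7) > 568.


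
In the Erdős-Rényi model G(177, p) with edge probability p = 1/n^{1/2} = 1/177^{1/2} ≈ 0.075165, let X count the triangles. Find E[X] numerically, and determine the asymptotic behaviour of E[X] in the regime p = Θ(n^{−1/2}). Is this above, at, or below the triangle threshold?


Number of potential triangles: C(177, 3) = 908600.
Each occurs with probability p³ ≈ (0.075165)³ ≈ 4.2465877e-04.
By linearity: E[X] = C(177, 3)·p³ ≈ 908600 · 4.2465877e-04 ≈ 385.84496.
Since α = 1/2 < 1, p = c/n^{1/2} ≫ 1/n is above the triangle threshold p ~ 1/n. Asymptotically E[X] ~ (c³/6)·n^{3(1−α)} = (1³/6)·n^{1.5} → ∞; triangles are abundant w.h.p.

E[X] ≈ 385.84496; in regime p = Θ(1/n^{1/2}) E[X] diverges (above the triangle threshold p ~ 1/n).


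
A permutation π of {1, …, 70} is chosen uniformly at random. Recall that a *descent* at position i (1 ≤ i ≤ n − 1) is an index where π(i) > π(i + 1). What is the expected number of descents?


Write X = Σ X_I over i = 1, …, 69, with X_I the indicator of one descent.
There are 69 indicators.
For each fixed i, the pair (π(i), π(i+1)) is a uniformly random ordered pair of distinct values from {1, …, 70}; by symmetry P[π(i) > π(i+1)] = 1/2.
By linearity: E[X] = 69 · (1/2) = (70 − 1) · (1/2) = 69/2 ≈ 34.5000.

E[X] = 69/2 = 34.5000.


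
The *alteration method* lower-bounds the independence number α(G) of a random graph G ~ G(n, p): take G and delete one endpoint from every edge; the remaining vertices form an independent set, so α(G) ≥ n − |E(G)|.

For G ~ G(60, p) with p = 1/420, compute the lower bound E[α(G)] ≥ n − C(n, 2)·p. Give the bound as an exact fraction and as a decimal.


E[|E(G)|] = C(60, 2)·p = 1770 · (1/420) = 59/14.
E[α(G)] ≥ n − E[|E(G)|] = 60 − 59/14 = 781/14.
Numerically: ≈ 55.786.
(This is only a lower bound; the true E[α(G)] may be larger.)

E[α(G)] ≥ 781/14 ≈ 55.786.


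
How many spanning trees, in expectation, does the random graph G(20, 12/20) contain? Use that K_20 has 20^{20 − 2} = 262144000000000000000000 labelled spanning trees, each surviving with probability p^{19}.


K_20 has 20^{20 − 2} = 262144000000000000000000 labelled spanning trees.
For each such spanning tree H, let X_H = 1 if all 19 edges of H are present in G. Then P[X_H = 1] = p^{19} = (3/5)^{19} = 1162261467/19073486328125.
By linearity: E[X] = Σ_H E[X_H] = 262144000000000000000000 · p^{19} = 262144000000000000000000 · 1162261467/19073486328125 = 79869999842655731712/5.
Numerically: E[X] ≈ 1.597e+19.

E[X] = 262144000000000000000000 · (3/5)^{19} = 79869999842655731712/5 ≈ 1.597e+19.


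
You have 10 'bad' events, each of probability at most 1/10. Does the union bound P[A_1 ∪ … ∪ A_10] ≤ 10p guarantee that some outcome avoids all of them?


Union bound: P[∪_{i=1}^{10} A_i] ≤ Σ_i P[A_i] ≤ 10·p = 10·(1/10) = 1.
Numerically: 1 ≈ 1.000.
Is 1 < 1? NO.
Since the bound 1 is ≥ 1, the union bound is uninformative here; it does NOT by itself certify existence.

10·p = 1 ≈ 1.000; existence NOT certified by the union bound.


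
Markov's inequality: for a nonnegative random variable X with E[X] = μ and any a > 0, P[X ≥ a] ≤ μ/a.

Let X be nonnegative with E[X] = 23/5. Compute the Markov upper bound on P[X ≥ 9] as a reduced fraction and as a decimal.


μ = E[X] = 23/5, a = 9.
Markov: P[X ≥ 9] ≤ μ/a = (23/5)/9 = 23/45.
Numerically: ≈ 0.5111.
(Since a = 9 > μ = 4.6000, the bound 23/45 is < 1 and informative.)

P[X ≥ 9] ≤ 23/45 ≈ 0.5111.


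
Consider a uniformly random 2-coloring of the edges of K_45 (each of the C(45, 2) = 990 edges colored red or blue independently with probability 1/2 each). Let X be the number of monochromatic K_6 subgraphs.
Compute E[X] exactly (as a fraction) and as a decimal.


Let X = Σ_S X_S over the C(45, 6) = 8145060 subsets S of size 6, where X_S = 1 if the K_6 on S is monochromatic.
For a fixed S, the K_6 on S has C(6, 2) = 15 edges. P[all 15 edges red] = (1/2)^15, and likewise for blue, so P[monochromatic] = 2·(1/2)^15 = 2^{1 − 15} = 1/16384.
By linearity: E[X] = C(45, 6) · 2^{1 − 15} = 8145060 · 1/16384 = 2036265/4096.
Numerically: E[X] ≈ 497.135.

E[X] = C(45,6)·2^(1−C(6,2)) = 2036265/4096 ≈ 497.135.


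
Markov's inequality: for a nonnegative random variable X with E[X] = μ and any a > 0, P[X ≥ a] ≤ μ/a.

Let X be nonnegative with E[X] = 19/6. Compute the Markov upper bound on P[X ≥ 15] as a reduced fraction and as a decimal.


μ = E[X] = 19/6, a = 15.
Markov: P[X ≥ 15] ≤ μ/a = (19/6)/15 = 19/90.
Numerically: ≈ 0.2111.
(Since a = 15 > μ = 3.1667, the bound 19/90 is < 1 and informative.)

P[X ≥ 15] ≤ 19/90 ≈ 0.2111.


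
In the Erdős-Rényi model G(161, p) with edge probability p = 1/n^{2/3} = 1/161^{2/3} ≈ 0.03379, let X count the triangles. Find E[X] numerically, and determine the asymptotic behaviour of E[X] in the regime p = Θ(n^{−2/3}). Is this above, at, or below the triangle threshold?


Number of potential triangles: C(161, 3) = 682640.
Each occurs with probability p³ ≈ (0.03379)³ ≈ 3.857876e-05.
By linearity: E[X] = C(161, 3)·p³ ≈ 682640 · 3.857876e-05 ≈ 26.3354.
Since α = 2/3 < 1, p = c/n^{2/3} ≫ 1/n is above the triangle threshold p ~ 1/n. Asymptotically E[X] ~ (c³/6)·n^{3(1−α)} = (1³/6)·n^{1} → ∞; triangles are abundant w.h.p.

E[X] ≈ 26.3354; in regime p = Θ(1/n^{2/3}) E[X] diverges (above the triangle threshold p ~ 1/n).


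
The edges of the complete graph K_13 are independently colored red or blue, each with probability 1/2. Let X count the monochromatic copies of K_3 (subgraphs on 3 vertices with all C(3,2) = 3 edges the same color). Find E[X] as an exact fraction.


Let X = Σ_S X_S over the C(13, 3) = 286 subsets S of size 3, where X_S = 1 if the K_3 on S is monochromatic.
For a fixed S, the K_3 on S has C(3, 2) = 3 edges. P[all 3 edges red] = (1/2)^3, and likewise for blue, so P[monochromatic] = 2·(1/2)^3 = 2^{1 − 3} = 1/4.
By linearity: E[X] = C(13, 3) · 2^{1 − 3} = 286 · 1/4 = 143/2.
Numerically: E[X] ≈ 71.50000.

E[X] = C(13,3)·2^(1−C(3,2)) = 143/2 ≈ 71.50000.


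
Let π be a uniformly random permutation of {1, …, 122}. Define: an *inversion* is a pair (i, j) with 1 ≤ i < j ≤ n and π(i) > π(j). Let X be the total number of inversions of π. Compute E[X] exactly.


Write X = Σ X_I over the C(122, 2) = 7381 pairs i < j, with X_I the indicator of one inversion.
There are 7381 indicators.
For each fixed pair i < j, the values π(i) and π(j) are two distinct elements of {1, …, 122} in uniformly random order; by symmetry P[π(i) > π(j)] = 1/2.
By linearity: E[X] = 7381 · (1/2) = C(122, 2) · (1/2) = 7381/2 = 7381/2 ≈ 3690.5000.

E[X] = 7381/2 = 3690.5000.


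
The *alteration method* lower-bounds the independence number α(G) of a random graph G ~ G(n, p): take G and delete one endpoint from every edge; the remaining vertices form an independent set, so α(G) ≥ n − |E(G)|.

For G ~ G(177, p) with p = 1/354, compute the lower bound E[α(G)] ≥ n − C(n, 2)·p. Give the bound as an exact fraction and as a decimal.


E[|E(G)|] = C(177, 2)·p = 15576 · (1/354) = 44.
E[α(G)] ≥ n − E[|E(G)|] = 177 − 44 = 133.
Numerically: ≈ 133.000.
(This is only a lower bound; the true E[α(G)] may be larger.)

E[α(G)] ≥ 133 ≈ 133.000.


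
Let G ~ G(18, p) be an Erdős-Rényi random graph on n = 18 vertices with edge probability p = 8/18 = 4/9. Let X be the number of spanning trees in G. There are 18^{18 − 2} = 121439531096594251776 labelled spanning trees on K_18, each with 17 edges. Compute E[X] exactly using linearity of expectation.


K_18 has 18^{18 − 2} = 121439531096594251776 labelled spanning trees.
For each such spanning tree H, let X_H = 1 if all 17 edges of H are present in G. Then P[X_H = 1] = p^{17} = (4/9)^{17} = 17179869184/16677181699666569.
Summing the indicators: E[X] = Σ_H E[X_H] = 121439531096594251776 · p^{17} = 121439531096594251776 · 17179869184/16677181699666569 = 1125899906842624/9.
Numerically: E[X] ≈ 1.251e+14.

E[X] = 121439531096594251776 · (4/9)^{17} = 1125899906842624/9 ≈ 1.251e+14.
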